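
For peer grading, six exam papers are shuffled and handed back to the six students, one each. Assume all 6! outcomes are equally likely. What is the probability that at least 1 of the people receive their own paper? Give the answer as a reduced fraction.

Favorable outcomes: Σ_{i≥1} C(6,i)·!(6-i) = 6·44 + 15·9 + 20·2 + 15·1 + 6·0 + 1·1 = 455.
Total outcomes: 6! = 720.
Probability = 455/720 = 91/144.

91/144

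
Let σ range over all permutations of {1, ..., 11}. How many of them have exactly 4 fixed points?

611820

Choose which 4 of the 11 are fixed: C(11,4) = 330.
The other 7 form a derangement: !7 = 1854.
Total: 330 × 1854 = 611820.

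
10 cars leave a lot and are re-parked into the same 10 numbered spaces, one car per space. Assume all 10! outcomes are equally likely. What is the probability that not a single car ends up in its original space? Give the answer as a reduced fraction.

Favorable outcomes: !10 = 1334961.
Total outcomes: 10! = 3628800.
Probability = 1334961/3628800 = 16481/44800.

16481/44800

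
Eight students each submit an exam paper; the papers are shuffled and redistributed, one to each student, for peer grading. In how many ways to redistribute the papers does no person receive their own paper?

!8 = 8! · Σ_{k=0}^{8} (-1)^k/k!
= 8! - 8!/1! + 8!/2! - 8!/3! + 8!/4! - 8!/5! + 8!/6! - 8!/7! + 8!/8!
= 40320 - 40320 + 20160 - 6720 + 1680 - 336 + 56 - 8 + 1
= 14833

14833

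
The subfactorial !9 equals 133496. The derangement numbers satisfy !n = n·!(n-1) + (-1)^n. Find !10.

!10 = 10·133496 + 1 = 1334961.

1334961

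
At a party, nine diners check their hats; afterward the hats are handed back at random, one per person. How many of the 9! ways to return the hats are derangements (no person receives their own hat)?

133496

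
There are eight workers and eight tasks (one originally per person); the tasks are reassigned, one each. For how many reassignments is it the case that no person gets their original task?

14833

By inclusion-exclusion, !8 = Σ (-1)^k · 8!/k! for k=0..8
= 8! - 8!/1! + 8!/2! - 8!/3! + 8!/4! - 8!/5! + 8!/6! - 8!/7! + 8!/8!
= 40320 - 40320 + 20160 - 6720 + 1680 - 336 + 56 - 8 + 1
= 14833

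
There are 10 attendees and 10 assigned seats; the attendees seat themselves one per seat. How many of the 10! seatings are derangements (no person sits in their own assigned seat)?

!10 = 10! · Σ_{k=0}^{10} (-1)^k/k!
= 10! - 10!/1! + 10!/2! - 10!/3! + 10!/4! - 10!/5! + 10!/6! - 10!/7! + 10!/8! - 10!/9! + 10!/10!
= 3628800 - 3628800 + 1814400 - 604800 + 151200 - 30240 + 5040 - 720 + 90 - 10 + 1
= 1334961

1334961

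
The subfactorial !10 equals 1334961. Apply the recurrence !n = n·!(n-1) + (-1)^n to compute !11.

14684570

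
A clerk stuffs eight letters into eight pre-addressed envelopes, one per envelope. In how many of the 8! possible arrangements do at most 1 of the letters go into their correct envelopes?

# with exactly i fixed is C(8,i)·!(8-i); sum over i=0..1:
  i=0: C(8,0)·!8 = 1·14833 = 14833
  i=1: C(8,1)·!7 = 8·1854 = 14832
Total = 29665.

29665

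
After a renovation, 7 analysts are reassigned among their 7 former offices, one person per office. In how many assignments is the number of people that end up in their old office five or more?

22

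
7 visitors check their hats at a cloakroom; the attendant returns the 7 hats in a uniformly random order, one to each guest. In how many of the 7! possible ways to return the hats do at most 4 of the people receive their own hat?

# with exactly i fixed is C(7,i)·!(7-i); sum over i=0..4:
  i=0: C(7,0)·!7 = 1·1854 = 1854
  i=1: C(7,1)·!6 = 7·265 = 1855
  i=2: C(7,2)·!5 = 21·44 = 924
  i=3: C(7,3)·!4 = 35·9 = 315
  i=4: C(7,4)·!3 = 35·2 = 70
Total = 5018.

5018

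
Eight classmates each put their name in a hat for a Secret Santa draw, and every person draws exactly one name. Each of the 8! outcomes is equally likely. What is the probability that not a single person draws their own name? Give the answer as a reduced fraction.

2119/5760

Favorable outcomes: !8 = 14833.
Total outcomes: 8! = 40320.
Probability = 14833/40320 = 2119/5760.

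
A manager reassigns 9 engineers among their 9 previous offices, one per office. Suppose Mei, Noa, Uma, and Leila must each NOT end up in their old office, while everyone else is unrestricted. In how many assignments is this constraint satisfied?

Inclusion-exclusion on the 4 forbidden self-matches:
Σ_{j=0}^{4} (-1)^j C(4,j)(9-j)!
= C(4,0)·9! - C(4,1)·8! + C(4,2)·7! - C(4,3)·6! + C(4,4)·5!
= 362880 - 161280 + 30240 - 2880 + 120
= 229080

229080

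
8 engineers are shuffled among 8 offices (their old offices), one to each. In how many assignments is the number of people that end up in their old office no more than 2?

37085

Sum C(8,i)·!(8-i) for i = 0..2:
  i=0: C(8,0)·!8 = 1·14833 = 14833
  i=1: C(8,1)·!7 = 8·1854 = 14832
  i=2: C(8,2)·!6 = 28·265 = 7420
Total = 37085.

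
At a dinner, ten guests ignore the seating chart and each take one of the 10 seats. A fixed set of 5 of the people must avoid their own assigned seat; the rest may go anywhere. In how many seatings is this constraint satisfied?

Let A_j be the event that the j-th constrained one is fixed. By inclusion-exclusion over the 5 events:
Σ_{j=0}^{5} (-1)^j C(5,j)(10-j)!
= C(5,0)·10! - C(5,1)·9! + C(5,2)·8! - C(5,3)·7! + C(5,4)·6! - C(5,5)·5!
= 3628800 - 1814400 + 403200 - 50400 + 3600 - 120
= 2170680

2170680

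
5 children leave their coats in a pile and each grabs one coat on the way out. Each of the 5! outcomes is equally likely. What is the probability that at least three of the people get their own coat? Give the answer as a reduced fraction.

11/120

Favorable outcomes: Σ_{i≥3} C(5,i)·!(5-i) = 10·1 + 5·0 + 1·1 = 11.
Total outcomes: 5! = 120.
Probability = 11/120 = 11/120.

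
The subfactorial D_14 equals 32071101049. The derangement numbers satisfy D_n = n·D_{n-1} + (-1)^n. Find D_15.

D_15 = 15·32071101049 - 1 = 481066515734.

481066515734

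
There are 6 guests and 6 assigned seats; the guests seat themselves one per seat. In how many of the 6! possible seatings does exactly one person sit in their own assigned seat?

Choose which one of the 6 is fixed: C(6,1) = 6.
The other 5 form a derangement: !5 = 44.
Total: 6 × 44 = 264.

264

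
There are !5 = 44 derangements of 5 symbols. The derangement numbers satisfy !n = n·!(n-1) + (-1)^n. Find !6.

!6 = 6·44 + 1 = 265.

265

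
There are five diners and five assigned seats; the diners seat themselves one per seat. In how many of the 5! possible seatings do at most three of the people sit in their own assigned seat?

119

# with exactly i fixed is C(5,i)·!(5-i); sum over i=0..3:
  i=0: C(5,0)·!5 = 1·44 = 44
  i=1: C(5,1)·!4 = 5·9 = 45
  i=2: C(5,2)·!3 = 10·2 = 20
  i=3: C(5,3)·!2 = 10·1 = 10
Total = 119.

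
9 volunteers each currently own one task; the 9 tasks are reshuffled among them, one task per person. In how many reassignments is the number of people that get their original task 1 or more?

229384

Sum C(9,i)·!(9-i) for i = 1..9:
  i=1: C(9,1)·!8 = 9·14833 = 133497
  i=2: C(9,2)·!7 = 36·1854 = 66744
  i=3: C(9,3)·!6 = 84·265 = 22260
  i=4: C(9,4)·!5 = 126·44 = 5544
  i=5: C(9,5)·!4 = 126·9 = 1134
  i=6: C(9,6)·!3 = 84·2 = 168
  i=7: C(9,7)·!2 = 36·1 = 36
  i=8: C(9,8)·!1 = 9·0 = 0
  i=9: C(9,9)·!0 = 1·1 = 1
Total = 229384.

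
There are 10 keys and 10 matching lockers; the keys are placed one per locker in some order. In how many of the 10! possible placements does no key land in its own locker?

1334961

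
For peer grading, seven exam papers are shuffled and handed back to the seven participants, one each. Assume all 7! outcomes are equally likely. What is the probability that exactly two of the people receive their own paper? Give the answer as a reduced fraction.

11/60

Favorable outcomes: C(7,2)·!5 = 21·44 = 924.
Total outcomes: 7! = 5040.
Probability = 924/5040 = 11/60.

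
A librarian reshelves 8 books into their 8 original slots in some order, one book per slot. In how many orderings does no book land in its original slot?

14833

Recurrence: !8 = 8·!7 + (-1)^8.
!8 = 8·1854 + 1 = 14833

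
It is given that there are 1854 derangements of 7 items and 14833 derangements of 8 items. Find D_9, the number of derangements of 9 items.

133496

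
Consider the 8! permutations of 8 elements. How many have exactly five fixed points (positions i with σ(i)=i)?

112

Pick the 5 fixed positions: C(8,5) = 56 ways.
The remaining 3 must be deranged: !3 = 2.
Total: 56 × 2 = 112.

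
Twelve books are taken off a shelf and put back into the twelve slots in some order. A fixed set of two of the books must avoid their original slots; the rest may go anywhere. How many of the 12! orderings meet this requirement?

402796800

Inclusion-exclusion on the 2 forbidden self-matches:
Σ_{j=0}^{2} (-1)^j C(2,j)(12-j)!
= C(2,0)·12! - C(2,1)·11! + C(2,2)·10!
= 479001600 - 79833600 + 3628800
= 402796800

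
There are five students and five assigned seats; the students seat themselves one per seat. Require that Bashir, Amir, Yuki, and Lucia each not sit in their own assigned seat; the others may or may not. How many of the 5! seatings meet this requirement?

53

Let A_j be the event that the j-th constrained one is fixed. By inclusion-exclusion over the 4 events:
Σ_{j=0}^{4} (-1)^j C(4,j)(5-j)!
= C(4,0)·5! - C(4,1)·4! + C(4,2)·3! - C(4,3)·2! + C(4,4)·1!
= 120 - 96 + 36 - 8 + 1
= 53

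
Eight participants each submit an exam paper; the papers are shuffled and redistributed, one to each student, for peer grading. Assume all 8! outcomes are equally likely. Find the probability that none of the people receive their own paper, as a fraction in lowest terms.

Favorable outcomes: !8 = 14833.
Total outcomes: 8! = 40320.
Probability = 14833/40320 = 2119/5760.

2119/5760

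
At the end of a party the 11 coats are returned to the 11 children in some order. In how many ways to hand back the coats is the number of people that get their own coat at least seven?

3356

Sum C(11,i)·!(11-i) for i = 7..11:
  i=7: C(11,7)·!4 = 330·9 = 2970
  i=8: C(11,8)·!3 = 165·2 = 330
  i=9: C(11,9)·!2 = 55·1 = 55
  i=10: C(11,10)·!1 = 11·0 = 0
  i=11: C(11,11)·!0 = 1·1 = 1
Total = 3356.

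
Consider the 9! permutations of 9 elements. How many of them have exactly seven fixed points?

36

Pick the 7 fixed positions: C(9,7) = 36 ways.
The remaining 2 must be deranged: !2 = 1.
Total: 36 × 1 = 36.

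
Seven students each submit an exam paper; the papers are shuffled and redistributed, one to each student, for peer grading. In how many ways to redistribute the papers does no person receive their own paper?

1854

The subfactorial !7 = [7!/e] (nearest integer).
7! = 5040, and 5040/e ≈ 1854.11, so !7 = 1854.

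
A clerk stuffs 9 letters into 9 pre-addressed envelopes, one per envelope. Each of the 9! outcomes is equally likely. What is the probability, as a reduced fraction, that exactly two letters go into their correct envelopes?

Favorable outcomes: C(9,2)·!7 = 36·1854 = 66744.
Total outcomes: 9! = 362880.
Probability = 66744/362880 = 103/560.

103/560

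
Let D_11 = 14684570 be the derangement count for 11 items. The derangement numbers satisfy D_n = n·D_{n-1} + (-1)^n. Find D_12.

176214841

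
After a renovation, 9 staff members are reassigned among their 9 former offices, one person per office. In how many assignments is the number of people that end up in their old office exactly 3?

Pick the 3 fixed positions: C(9,3) = 84 ways.
The remaining 6 must be deranged: !6 = 265.
Total: 84 × 265 = 22260.

22260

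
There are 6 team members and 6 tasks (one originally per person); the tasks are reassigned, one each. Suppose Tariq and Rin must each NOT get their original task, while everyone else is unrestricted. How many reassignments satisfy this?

504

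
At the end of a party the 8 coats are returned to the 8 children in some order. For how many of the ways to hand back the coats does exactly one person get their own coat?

Choose which one of the 8 is fixed: C(8,1) = 8.
The remaining 7 must be deranged: !7 = 1854.
Total: 8 × 1854 = 14832.

14832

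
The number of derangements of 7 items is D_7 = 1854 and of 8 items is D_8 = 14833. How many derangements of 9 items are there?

D_9 = (9-1)·(D_8 + D_7) = 8·(14833 + 1854) = 8·16687 = 133496.

133496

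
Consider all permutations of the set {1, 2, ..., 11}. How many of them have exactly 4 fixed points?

Pick the 4 fixed positions: C(11,4) = 330 ways.
The other 7 form a derangement: !7 = 1854.
Total: 330 × 1854 = 611820.

611820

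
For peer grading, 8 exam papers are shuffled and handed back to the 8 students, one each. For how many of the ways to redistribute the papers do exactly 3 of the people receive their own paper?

2464

Pick the 3 fixed positions: C(8,3) = 56 ways.
The other 5 form a derangement: !5 = 44.
Total: 56 × 44 = 2464.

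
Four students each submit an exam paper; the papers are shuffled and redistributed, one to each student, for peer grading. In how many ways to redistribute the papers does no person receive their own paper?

9

Use !n = n·!(n-1) + (-1)^n.
!4 = 4·2 + 1 = 9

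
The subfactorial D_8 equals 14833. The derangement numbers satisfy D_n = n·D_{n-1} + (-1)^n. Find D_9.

D_9 = 9·14833 - 1 = 133496.

133496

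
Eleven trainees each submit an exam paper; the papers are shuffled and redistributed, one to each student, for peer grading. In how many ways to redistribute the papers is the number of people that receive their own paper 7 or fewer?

# with exactly i fixed is C(11,i)·!(11-i); sum over i=0..7:
  i=0: C(11,0)·!11 = 1·14684570 = 14684570
  i=1: C(11,1)·!10 = 11·1334961 = 14684571
  i=2: C(11,2)·!9 = 55·133496 = 7342280
  i=3: C(11,3)·!8 = 165·14833 = 2447445
  i=4: C(11,4)·!7 = 330·1854 = 611820
  i=5: C(11,5)·!6 = 462·265 = 122430
  i=6: C(11,6)·!5 = 462·44 = 20328
  i=7: C(11,7)·!4 = 330·9 = 2970
Total = 39916414.

39916414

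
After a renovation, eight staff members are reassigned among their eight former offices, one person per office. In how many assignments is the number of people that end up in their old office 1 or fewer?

Sum C(8,i)·!(8-i) for i = 0..1:
  i=0: C(8,0)·!8 = 1·14833 = 14833
  i=1: C(8,1)·!7 = 8·1854 = 14832
Total = 29665.

29665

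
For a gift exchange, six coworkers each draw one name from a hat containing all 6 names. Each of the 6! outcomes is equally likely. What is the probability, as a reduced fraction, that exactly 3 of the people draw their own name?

1/18

Favorable outcomes: C(6,3)·!3 = 20·2 = 40.
Total outcomes: 6! = 720.
Probability = 40/720 = 1/18.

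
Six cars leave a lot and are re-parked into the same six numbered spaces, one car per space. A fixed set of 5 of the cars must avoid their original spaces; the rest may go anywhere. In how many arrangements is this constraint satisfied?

Inclusion-exclusion on the 5 forbidden self-matches:
Σ_{j=0}^{5} (-1)^j C(5,j)(6-j)!
= C(5,0)·6! - C(5,1)·5! + C(5,2)·4! - C(5,3)·3! + C(5,4)·2! - C(5,5)·1!
= 720 - 600 + 240 - 60 + 10 - 1
= 309

309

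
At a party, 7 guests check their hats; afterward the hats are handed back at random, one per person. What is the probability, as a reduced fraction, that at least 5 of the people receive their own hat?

11/2520

Favorable outcomes: Σ_{i≥5} C(7,i)·!(7-i) = 21·1 + 7·0 + 1·1 = 22.
Total outcomes: 7! = 5040.
Probability = 22/5040 = 11/2520.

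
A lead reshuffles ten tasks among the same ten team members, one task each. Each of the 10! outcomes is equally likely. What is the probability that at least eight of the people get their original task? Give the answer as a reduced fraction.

23/1814400

Favorable outcomes: Σ_{i≥8} C(10,i)·!(10-i) = 45·1 + 10·0 + 1·1 = 46.
Total outcomes: 10! = 3628800.
Probability = 46/3628800 = 23/1814400.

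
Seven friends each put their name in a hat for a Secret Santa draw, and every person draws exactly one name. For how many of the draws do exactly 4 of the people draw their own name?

70

Choose which 4 of the 7 are fixed: C(7,4) = 35.
The remaining 3 must be deranged: !3 = 2.
Total: 35 × 2 = 70.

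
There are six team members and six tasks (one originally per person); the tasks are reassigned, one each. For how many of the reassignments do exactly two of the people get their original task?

135

Pick the 2 fixed positions: C(6,2) = 15 ways.
The other 4 form a derangement: !4 = 9.
Total: 15 × 9 = 135.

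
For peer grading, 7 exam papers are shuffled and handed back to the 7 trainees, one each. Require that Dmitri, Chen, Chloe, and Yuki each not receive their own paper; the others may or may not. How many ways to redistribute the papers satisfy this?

Let A_j be the event that the j-th constrained one is fixed. By inclusion-exclusion over the 4 events:
Σ_{j=0}^{4} (-1)^j C(4,j)(7-j)!
= C(4,0)·7! - C(4,1)·6! + C(4,2)·5! - C(4,3)·4! + C(4,4)·3!
= 5040 - 2880 + 720 - 96 + 6
= 2790

2790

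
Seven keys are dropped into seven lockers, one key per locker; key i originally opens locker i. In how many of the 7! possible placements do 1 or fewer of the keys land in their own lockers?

3709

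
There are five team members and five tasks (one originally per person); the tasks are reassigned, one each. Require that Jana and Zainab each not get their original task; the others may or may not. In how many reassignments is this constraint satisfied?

78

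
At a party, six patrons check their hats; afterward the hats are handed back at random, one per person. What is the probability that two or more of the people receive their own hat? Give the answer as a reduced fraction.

191/720

Favorable outcomes: Σ_{i≥2} C(6,i)·!(6-i) = 15·9 + 20·2 + 15·1 + 6·0 + 1·1 = 191.
Total outcomes: 6! = 720.
Probability = 191/720 = 191/720.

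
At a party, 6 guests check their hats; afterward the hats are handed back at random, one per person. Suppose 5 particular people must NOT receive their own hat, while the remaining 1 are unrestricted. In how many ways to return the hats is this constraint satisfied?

309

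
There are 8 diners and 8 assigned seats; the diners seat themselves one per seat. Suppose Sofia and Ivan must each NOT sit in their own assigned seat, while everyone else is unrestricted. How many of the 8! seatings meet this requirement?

30960

Inclusion-exclusion on the 2 forbidden self-matches:
Σ_{j=0}^{2} (-1)^j C(2,j)(8-j)!
= C(2,0)·8! - C(2,1)·7! + C(2,2)·6!
= 40320 - 10080 + 720
= 30960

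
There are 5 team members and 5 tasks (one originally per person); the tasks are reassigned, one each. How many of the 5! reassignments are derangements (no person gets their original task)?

44

By inclusion-exclusion, !5 = Σ (-1)^k · 5!/k! for k=0..5
= 5! - 5!/1! + 5!/2! - 5!/3! + 5!/4! - 5!/5!
= 120 - 120 + 60 - 20 + 5 - 1
= 44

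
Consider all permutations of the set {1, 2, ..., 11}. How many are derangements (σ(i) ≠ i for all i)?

The subfactorial !11 = [11!/e] (nearest integer).
11! = 39916800, and 39916800/e ≈ 14684570.08, so !11 = 14684570.

14684570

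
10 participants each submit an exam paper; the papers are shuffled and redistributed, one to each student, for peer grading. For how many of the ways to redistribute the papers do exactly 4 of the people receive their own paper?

55650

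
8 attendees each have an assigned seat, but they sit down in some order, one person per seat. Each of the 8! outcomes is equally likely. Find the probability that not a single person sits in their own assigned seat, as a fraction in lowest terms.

2119/5760

Favorable outcomes: !8 = 14833.
Total outcomes: 8! = 40320.
Probability = 14833/40320 = 2119/5760.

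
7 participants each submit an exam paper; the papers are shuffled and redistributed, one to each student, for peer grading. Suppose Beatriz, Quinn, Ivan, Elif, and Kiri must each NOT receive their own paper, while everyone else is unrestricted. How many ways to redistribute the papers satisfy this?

Let A_j be the event that the j-th constrained one is fixed. By inclusion-exclusion over the 5 events:
Σ_{j=0}^{5} (-1)^j C(5,j)(7-j)!
= C(5,0)·7! - C(5,1)·6! + C(5,2)·5! - C(5,3)·4! + C(5,4)·3! - C(5,5)·2!
= 5040 - 3600 + 1200 - 240 + 30 - 2
= 2428

2428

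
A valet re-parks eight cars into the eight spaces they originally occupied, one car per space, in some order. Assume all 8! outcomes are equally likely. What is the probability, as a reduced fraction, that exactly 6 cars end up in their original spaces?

1/1440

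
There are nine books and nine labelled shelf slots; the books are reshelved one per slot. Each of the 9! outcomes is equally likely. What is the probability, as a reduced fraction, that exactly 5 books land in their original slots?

Favorable outcomes: C(9,5)·!4 = 126·9 = 1134.
Total outcomes: 9! = 362880.
Probability = 1134/362880 = 1/320.

1/320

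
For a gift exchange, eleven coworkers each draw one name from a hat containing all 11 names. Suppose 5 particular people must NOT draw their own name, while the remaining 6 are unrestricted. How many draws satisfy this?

Inclusion-exclusion on the 5 forbidden self-matches:
Σ_{j=0}^{5} (-1)^j C(5,j)(11-j)!
= C(5,0)·11! - C(5,1)·10! + C(5,2)·9! - C(5,3)·8! + C(5,4)·7! - C(5,5)·6!
= 39916800 - 18144000 + 3628800 - 403200 + 25200 - 720
= 25022880

25022880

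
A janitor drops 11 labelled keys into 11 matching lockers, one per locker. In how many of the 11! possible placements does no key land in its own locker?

14684570

By inclusion-exclusion, !11 = Σ (-1)^k · 11!/k! for k=0..11
= 11! - 11!/1! + 11!/2! - 11!/3! + 11!/4! - 11!/5! + 11!/6! - 11!/7! + 11!/8! - 11!/9! + 11!/10! - 11!/11!
= 39916800 - 39916800 + 19958400 - 6652800 + 1663200 - 332640 + 55440 - 7920 + 990 - 110 + 11 - 1
= 14684570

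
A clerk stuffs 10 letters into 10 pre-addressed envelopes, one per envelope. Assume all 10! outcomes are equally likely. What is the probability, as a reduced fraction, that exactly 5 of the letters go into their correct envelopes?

11/3600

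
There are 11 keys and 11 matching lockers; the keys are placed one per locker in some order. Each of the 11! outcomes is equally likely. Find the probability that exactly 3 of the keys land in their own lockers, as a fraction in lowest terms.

2119/34560

Favorable outcomes: C(11,3)·!8 = 165·14833 = 2447445.
Total outcomes: 11! = 39916800.
Probability = 2447445/39916800 = 2119/34560.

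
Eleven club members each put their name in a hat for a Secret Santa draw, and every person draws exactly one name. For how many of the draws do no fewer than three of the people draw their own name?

3205379

# with exactly i fixed is C(11,i)·!(11-i); sum over i=3..11:
  i=3: C(11,3)·!8 = 165·14833 = 2447445
  i=4: C(11,4)·!7 = 330·1854 = 611820
  i=5: C(11,5)·!6 = 462·265 = 122430
  i=6: C(11,6)·!5 = 462·44 = 20328
  i=7: C(11,7)·!4 = 330·9 = 2970
  i=8: C(11,8)·!3 = 165·2 = 330
  i=9: C(11,9)·!2 = 55·1 = 55
  i=10: C(11,10)·!1 = 11·0 = 0
  i=11: C(11,11)·!0 = 1·1 = 1
Total = 3205379.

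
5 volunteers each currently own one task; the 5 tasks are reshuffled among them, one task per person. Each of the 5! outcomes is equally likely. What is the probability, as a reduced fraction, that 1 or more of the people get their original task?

19/30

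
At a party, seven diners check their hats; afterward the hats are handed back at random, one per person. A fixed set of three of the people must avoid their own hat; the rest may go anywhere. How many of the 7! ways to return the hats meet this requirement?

Let A_j be the event that the j-th constrained one is fixed. By inclusion-exclusion over the 3 events:
Σ_{j=0}^{3} (-1)^j C(3,j)(7-j)!
= C(3,0)·7! - C(3,1)·6! + C(3,2)·5! - C(3,3)·4!
= 5040 - 2160 + 360 - 24
= 3216

3216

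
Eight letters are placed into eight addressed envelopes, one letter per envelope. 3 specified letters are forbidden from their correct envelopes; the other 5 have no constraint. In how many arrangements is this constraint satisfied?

27240

Let A_j be the event that the j-th constrained one is fixed. By inclusion-exclusion over the 3 events:
Σ_{j=0}^{3} (-1)^j C(3,j)(8-j)!
= C(3,0)·8! - C(3,1)·7! + C(3,2)·6! - C(3,3)·5!
= 40320 - 15120 + 2160 - 120
= 27240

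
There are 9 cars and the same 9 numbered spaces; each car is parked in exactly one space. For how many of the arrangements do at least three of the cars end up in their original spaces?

29143

# with exactly i fixed is C(9,i)·!(9-i); sum over i=3..9:
  i=3: C(9,3)·!6 = 84·265 = 22260
  i=4: C(9,4)·!5 = 126·44 = 5544
  i=5: C(9,5)·!4 = 126·9 = 1134
  i=6: C(9,6)·!3 = 84·2 = 168
  i=7: C(9,7)·!2 = 36·1 = 36
  i=8: C(9,8)·!1 = 9·0 = 0
  i=9: C(9,9)·!0 = 1·1 = 1
Total = 29143.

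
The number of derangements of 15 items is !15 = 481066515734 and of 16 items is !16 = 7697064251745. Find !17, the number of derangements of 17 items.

!17 = (17-1)·(!16 + !15) = 16·(7697064251745 + 481066515734) = 16·8178130767479 = 130850092279664.

130850092279664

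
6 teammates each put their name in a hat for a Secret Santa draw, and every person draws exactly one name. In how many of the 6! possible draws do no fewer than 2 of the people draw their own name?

Sum C(6,i)·!(6-i) for i = 2..6:
  i=2: C(6,2)·!4 = 15·9 = 135
  i=3: C(6,3)·!3 = 20·2 = 40
  i=4: C(6,4)·!2 = 15·1 = 15
  i=5: C(6,5)·!1 = 6·0 = 0
  i=6: C(6,6)·!0 = 1·1 = 1
Total = 191.

191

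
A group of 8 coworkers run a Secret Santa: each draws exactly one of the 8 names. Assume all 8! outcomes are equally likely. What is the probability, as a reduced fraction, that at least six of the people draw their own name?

29/40320

Favorable outcomes: Σ_{i≥6} C(8,i)·!(8-i) = 28·1 + 8·0 + 1·1 = 29.
Total outcomes: 8! = 40320.
Probability = 29/40320 = 29/40320.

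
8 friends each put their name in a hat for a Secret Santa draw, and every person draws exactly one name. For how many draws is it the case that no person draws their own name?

14833

The number of derangements of 8 is !8 = Σ_{k=0}^{8} (-1)^k·8!/k!
= 8! - 8!/1! + 8!/2! - 8!/3! + 8!/4! - 8!/5! + 8!/6! - 8!/7! + 8!/8!
= 40320 - 40320 + 20160 - 6720 + 1680 - 336 + 56 - 8 + 1
= 14833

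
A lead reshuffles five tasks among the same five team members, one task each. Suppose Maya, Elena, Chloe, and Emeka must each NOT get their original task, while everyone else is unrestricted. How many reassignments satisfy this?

Let A_j be the event that the j-th constrained one is fixed. By inclusion-exclusion over the 4 events:
Σ_{j=0}^{4} (-1)^j C(4,j)(5-j)!
= C(4,0)·5! - C(4,1)·4! + C(4,2)·3! - C(4,3)·2! + C(4,4)·1!
= 120 - 96 + 36 - 8 + 1
= 53

53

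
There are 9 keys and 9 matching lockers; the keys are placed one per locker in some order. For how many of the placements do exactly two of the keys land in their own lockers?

66744

Choose which 2 of the 9 are fixed: C(9,2) = 36.
The other 7 form a derangement: !7 = 1854.
Total: 36 × 1854 = 66744.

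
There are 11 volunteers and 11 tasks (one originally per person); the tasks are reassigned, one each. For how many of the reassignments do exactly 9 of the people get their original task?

55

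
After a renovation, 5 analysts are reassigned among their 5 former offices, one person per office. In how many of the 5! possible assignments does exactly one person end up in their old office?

45

Pick the single fixed position: C(5,1) = 5 ways.
The remaining 4 must be deranged: !4 = 9.
Total: 5 × 9 = 45.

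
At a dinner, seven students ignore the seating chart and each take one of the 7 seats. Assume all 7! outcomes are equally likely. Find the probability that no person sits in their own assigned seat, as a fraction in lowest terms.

Favorable outcomes: !7 = 1854.
Total outcomes: 7! = 5040.
Probability = 1854/5040 = 103/280.

103/280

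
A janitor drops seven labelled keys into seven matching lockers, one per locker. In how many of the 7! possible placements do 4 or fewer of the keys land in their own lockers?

Sum C(7,i)·!(7-i) for i = 0..4:
  i=0: C(7,0)·!7 = 1·1854 = 1854
  i=1: C(7,1)·!6 = 7·265 = 1855
  i=2: C(7,2)·!5 = 21·44 = 924
  i=3: C(7,3)·!4 = 35·9 = 315
  i=4: C(7,4)·!3 = 35·2 = 70
Total = 5018.

5018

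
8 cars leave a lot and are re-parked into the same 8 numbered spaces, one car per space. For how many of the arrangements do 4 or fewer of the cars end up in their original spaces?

# with exactly i fixed is C(8,i)·!(8-i); sum over i=0..4:
  i=0: C(8,0)·!8 = 1·14833 = 14833
  i=1: C(8,1)·!7 = 8·1854 = 14832
  i=2: C(8,2)·!6 = 28·265 = 7420
  i=3: C(8,3)·!5 = 56·44 = 2464
  i=4: C(8,4)·!4 = 70·9 = 630
Total = 40179.

40179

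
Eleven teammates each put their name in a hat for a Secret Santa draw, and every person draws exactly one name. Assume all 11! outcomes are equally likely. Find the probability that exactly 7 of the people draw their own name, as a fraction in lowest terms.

1/13440

Favorable outcomes: C(11,7)·!4 = 330·9 = 2970.
Total outcomes: 11! = 39916800.
Probability = 2970/39916800 = 1/13440.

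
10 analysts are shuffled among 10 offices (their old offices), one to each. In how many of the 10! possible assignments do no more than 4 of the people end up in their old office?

# with exactly i fixed is C(10,i)·!(10-i); sum over i=0..4:
  i=0: C(10,0)·!10 = 1·1334961 = 1334961
  i=1: C(10,1)·!9 = 10·133496 = 1334960
  i=2: C(10,2)·!8 = 45·14833 = 667485
  i=3: C(10,3)·!7 = 120·1854 = 222480
  i=4: C(10,4)·!6 = 210·265 = 55650
Total = 3615536.

3615536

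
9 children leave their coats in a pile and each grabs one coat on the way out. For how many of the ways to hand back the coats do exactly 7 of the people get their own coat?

36

Choose which 7 of the 9 are fixed: C(9,7) = 36.
The other 2 form a derangement: !2 = 1.
Total: 36 × 1 = 36.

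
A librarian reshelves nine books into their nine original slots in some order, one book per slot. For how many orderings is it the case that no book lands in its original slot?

133496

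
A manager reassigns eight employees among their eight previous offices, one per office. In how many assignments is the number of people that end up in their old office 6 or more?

29

# with exactly i fixed is C(8,i)·!(8-i); sum over i=6..8:
  i=6: C(8,6)·!2 = 28·1 = 28
  i=7: C(8,7)·!1 = 8·0 = 0
  i=8: C(8,8)·!0 = 1·1 = 1
Total = 29.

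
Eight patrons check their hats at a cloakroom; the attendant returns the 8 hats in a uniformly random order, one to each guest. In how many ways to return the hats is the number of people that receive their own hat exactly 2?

7420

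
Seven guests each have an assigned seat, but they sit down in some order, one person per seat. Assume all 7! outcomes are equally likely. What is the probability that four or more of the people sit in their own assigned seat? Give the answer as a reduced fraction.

23/1260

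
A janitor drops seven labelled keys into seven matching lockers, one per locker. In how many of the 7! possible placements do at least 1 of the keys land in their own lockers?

3186

# with exactly i fixed is C(7,i)·!(7-i); sum over i=1..7:
  i=1: C(7,1)·!6 = 7·265 = 1855
  i=2: C(7,2)·!5 = 21·44 = 924
  i=3: C(7,3)·!4 = 35·9 = 315
  i=4: C(7,4)·!3 = 35·2 = 70
  i=5: C(7,5)·!2 = 21·1 = 21
  i=6: C(7,6)·!1 = 7·0 = 0
  i=7: C(7,7)·!0 = 1·1 = 1
Total = 3186.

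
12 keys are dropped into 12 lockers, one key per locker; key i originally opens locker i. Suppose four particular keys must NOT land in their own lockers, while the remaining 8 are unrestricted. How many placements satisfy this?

Let A_j be the event that the j-th constrained one is fixed. By inclusion-exclusion over the 4 events:
Σ_{j=0}^{4} (-1)^j C(4,j)(12-j)!
= C(4,0)·12! - C(4,1)·11! + C(4,2)·10! - C(4,3)·9! + C(4,4)·8!
= 479001600 - 159667200 + 21772800 - 1451520 + 40320
= 339696000

339696000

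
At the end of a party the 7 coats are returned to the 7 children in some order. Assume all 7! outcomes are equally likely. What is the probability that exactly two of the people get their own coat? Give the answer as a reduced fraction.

11/60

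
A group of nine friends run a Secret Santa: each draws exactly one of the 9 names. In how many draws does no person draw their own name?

133496

Recurrence: !9 = 9·!8 + (-1)^9.
!9 = 9·14833 - 1 = 133496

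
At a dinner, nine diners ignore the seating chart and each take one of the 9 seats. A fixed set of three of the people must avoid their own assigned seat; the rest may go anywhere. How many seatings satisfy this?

256320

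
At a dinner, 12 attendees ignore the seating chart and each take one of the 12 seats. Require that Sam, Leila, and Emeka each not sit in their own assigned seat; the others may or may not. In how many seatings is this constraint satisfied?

Let A_j be the event that the j-th constrained one is fixed. By inclusion-exclusion over the 3 events:
Σ_{j=0}^{3} (-1)^j C(3,j)(12-j)!
= C(3,0)·12! - C(3,1)·11! + C(3,2)·10! - C(3,3)·9!
= 479001600 - 119750400 + 10886400 - 362880
= 369774720

369774720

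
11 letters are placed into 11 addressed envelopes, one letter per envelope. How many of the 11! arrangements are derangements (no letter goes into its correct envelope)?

14684570

The number of derangements of 11 is !11 = Σ_{k=0}^{11} (-1)^k·11!/k!
= 11! - 11!/1! + 11!/2! - 11!/3! + 11!/4! - 11!/5! + 11!/6! - 11!/7! + 11!/8! - 11!/9! + 11!/10! - 11!/11!
= 39916800 - 39916800 + 19958400 - 6652800 + 1663200 - 332640 + 55440 - 7920 + 990 - 110 + 11 - 1
= 14684570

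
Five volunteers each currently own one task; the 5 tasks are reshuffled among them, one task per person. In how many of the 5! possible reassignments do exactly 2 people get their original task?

20

Choose which 2 of the 5 are fixed: C(5,2) = 10.
The remaining 3 must be deranged: !3 = 2.
Total: 10 × 2 = 20.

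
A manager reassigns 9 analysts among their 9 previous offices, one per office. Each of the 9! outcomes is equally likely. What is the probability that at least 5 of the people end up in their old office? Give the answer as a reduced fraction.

1339/362880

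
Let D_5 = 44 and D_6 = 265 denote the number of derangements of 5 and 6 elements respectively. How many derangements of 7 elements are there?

1854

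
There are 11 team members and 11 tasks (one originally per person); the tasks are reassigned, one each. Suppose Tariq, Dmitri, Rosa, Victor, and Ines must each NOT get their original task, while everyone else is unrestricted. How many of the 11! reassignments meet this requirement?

Let A_j be the event that the j-th constrained one is fixed. By inclusion-exclusion over the 5 events:
Σ_{j=0}^{5} (-1)^j C(5,j)(11-j)!
= C(5,0)·11! - C(5,1)·10! + C(5,2)·9! - C(5,3)·8! + C(5,4)·7! - C(5,5)·6!
= 39916800 - 18144000 + 3628800 - 403200 + 25200 - 720
= 25022880

25022880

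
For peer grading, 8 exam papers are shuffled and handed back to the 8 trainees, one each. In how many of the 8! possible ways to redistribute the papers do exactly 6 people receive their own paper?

Pick the 6 fixed positions: C(8,6) = 28 ways.
The remaining 2 must be deranged: !2 = 1.
Total: 28 × 1 = 28.

28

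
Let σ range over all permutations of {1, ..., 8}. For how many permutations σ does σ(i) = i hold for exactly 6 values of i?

28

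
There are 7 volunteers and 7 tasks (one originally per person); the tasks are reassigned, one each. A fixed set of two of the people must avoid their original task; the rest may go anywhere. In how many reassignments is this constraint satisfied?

3720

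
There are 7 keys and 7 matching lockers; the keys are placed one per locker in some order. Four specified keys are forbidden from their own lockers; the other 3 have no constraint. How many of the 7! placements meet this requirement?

2790

Inclusion-exclusion on the 4 forbidden self-matches:
Σ_{j=0}^{4} (-1)^j C(4,j)(7-j)!
= C(4,0)·7! - C(4,1)·6! + C(4,2)·5! - C(4,3)·4! + C(4,4)·3!
= 5040 - 2880 + 720 - 96 + 6
= 2790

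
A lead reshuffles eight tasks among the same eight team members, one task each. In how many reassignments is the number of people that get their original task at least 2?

# with exactly i fixed is C(8,i)·!(8-i); sum over i=2..8:
  i=2: C(8,2)·!6 = 28·265 = 7420
  i=3: C(8,3)·!5 = 56·44 = 2464
  i=4: C(8,4)·!4 = 70·9 = 630
  i=5: C(8,5)·!3 = 56·2 = 112
  i=6: C(8,6)·!2 = 28·1 = 28
  i=7: C(8,7)·!1 = 8·0 = 0
  i=8: C(8,8)·!0 = 1·1 = 1
Total = 10655.

10655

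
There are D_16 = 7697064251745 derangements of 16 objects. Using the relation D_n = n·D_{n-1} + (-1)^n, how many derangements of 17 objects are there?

D_17 = 17·7697064251745 - 1 = 130850092279664.

130850092279664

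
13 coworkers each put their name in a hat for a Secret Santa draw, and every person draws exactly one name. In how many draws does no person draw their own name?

2290792932

!13 is the nearest integer to 13!/e.
13! = 6227020800, and 6227020800/e ≈ 2290792932.07, so !13 = 2290792932.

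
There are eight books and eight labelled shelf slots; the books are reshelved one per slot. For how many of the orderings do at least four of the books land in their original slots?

Sum C(8,i)·!(8-i) for i = 4..8:
  i=4: C(8,4)·!4 = 70·9 = 630
  i=5: C(8,5)·!3 = 56·2 = 112
  i=6: C(8,6)·!2 = 28·1 = 28
  i=7: C(8,7)·!1 = 8·0 = 0
  i=8: C(8,8)·!0 = 1·1 = 1
Total = 771.

771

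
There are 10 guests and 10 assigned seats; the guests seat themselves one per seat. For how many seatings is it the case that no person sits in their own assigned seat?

1334961

The subfactorial !10 = [10!/e] (nearest integer).
10! = 3628800, and 3628800/e ≈ 1334960.92, so !10 = 1334961.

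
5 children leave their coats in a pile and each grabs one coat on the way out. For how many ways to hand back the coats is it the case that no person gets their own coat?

44

By inclusion-exclusion, !5 = Σ (-1)^k · 5!/k! for k=0..5
= 5! - 5!/1! + 5!/2! - 5!/3! + 5!/4! - 5!/5!
= 120 - 120 + 60 - 20 + 5 - 1
= 44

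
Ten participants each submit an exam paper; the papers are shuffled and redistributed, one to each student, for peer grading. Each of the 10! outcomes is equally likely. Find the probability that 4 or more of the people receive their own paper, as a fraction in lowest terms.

Favorable outcomes: Σ_{i≥4} C(10,i)·!(10-i) = 210·265 + 252·44 + 210·9 + 120·2 + 45·1 + 10·0 + 1·1 = 68914.
Total outcomes: 10! = 3628800.
Probability = 68914/3628800 = 34457/1814400.

34457/1814400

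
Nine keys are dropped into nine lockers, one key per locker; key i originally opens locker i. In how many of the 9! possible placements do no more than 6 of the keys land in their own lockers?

362843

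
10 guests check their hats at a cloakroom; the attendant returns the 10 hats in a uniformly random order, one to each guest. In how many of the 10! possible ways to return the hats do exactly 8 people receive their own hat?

Pick the 8 fixed positions: C(10,8) = 45 ways.
The other 2 form a derangement: !2 = 1.
Total: 45 × 1 = 45.

45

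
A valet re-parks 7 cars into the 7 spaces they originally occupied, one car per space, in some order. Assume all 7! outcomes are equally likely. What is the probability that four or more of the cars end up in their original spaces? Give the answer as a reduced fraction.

23/1260

Favorable outcomes: Σ_{i≥4} C(7,i)·!(7-i) = 35·2 + 21·1 + 7·0 + 1·1 = 92.
Total outcomes: 7! = 5040.
Probability = 92/5040 = 23/1260.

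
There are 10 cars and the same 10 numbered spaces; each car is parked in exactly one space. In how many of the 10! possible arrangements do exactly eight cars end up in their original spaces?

45

Choose which 8 of the 10 are fixed: C(10,8) = 45.
The remaining 2 must be deranged: !2 = 1.
Total: 45 × 1 = 45.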